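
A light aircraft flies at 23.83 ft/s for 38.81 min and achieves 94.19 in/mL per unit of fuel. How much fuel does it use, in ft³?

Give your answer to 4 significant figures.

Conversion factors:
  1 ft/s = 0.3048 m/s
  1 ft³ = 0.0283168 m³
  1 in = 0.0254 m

23.83 ft/s → 7.26338 m/s
38.81 min → 2328.6 s
d = v × t = 7.26338 × 2328.6 = 16913.5 m
94.19 in/mL → 2.39243×10⁶ m/m³
V = d / (distance per unit fuel) = 16913.5 / 2.39243×10⁶ = 0.00706959 m³
In ft³: 0.00706959 / 0.0283168 = 0.249661 ft³

0.2497 ft³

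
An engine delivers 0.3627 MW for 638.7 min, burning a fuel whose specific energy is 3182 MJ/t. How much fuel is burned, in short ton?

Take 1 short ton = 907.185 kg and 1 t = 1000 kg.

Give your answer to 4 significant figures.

4.815 short ton

0.3627 MW → 362700 W
638.7 min → 38322 s
E = P × t = 362700 × 38322 = 1.38994×10¹⁰ J
3182 MJ/t → 3.182×10⁶ J/kg
m = E / e_s = 1.38994×10¹⁰ / 3.182×10⁶ = 4368.13 kg
In short ton: 4368.13 / 907.185 = 4.81504 short ton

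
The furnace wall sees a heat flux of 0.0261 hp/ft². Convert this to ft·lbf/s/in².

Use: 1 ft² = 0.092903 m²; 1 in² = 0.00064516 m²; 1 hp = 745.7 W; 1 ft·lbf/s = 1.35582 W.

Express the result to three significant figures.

0.0997 ft·lbf/s/in²

0.0261 hp/ft² × 745.7 W/hp ÷ 0.092903 m²/ft² = 209.496 W/m²
209.496 W/m² ÷ 1.35582 W/ft·lbf/s × 0.00064516 m²/in² = 0.0996876 ft·lbf/s/in²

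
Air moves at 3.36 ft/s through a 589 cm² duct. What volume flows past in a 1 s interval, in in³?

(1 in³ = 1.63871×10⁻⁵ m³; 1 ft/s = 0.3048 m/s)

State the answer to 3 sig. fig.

3.36 ft/s × 0.3048 = 1.02413 m/s
589 cm² × 0.0001 = 0.0589 m²
V = v × A × t = 1.02413 m/s × 0.0589 m² × 1 s = 0.0603213 m³
0.0603213 m³ ÷ (1.63871×10⁻⁵ m³/in³) = 3681.02 in³

3680 in³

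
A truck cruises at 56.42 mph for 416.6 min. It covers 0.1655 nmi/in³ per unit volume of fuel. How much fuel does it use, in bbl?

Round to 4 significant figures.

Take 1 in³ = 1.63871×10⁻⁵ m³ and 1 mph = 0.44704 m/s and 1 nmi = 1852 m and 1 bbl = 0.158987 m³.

0.2120 bbl

56.42 mph → 25.222 m/s
416.6 min → 24996 s
d = v × t = 25.222 × 24996 = 630449 m
0.1655 nmi/in³ → 1.87041×10⁷ m/m³
V = d / (distance per unit fuel) = 630449 / 1.87041×10⁷ = 0.0337065 m³
In bbl: 0.0337065 / 0.158987 = 0.212008 bbl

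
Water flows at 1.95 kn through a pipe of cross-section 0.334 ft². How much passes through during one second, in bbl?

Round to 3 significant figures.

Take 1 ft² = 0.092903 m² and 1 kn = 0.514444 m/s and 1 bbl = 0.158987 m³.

1.95 kn × 0.514444 = 1.00317 m/s
0.334 ft² × 0.092903 = 0.0310296 m²
V = v × A × t = 1.00317 m/s × 0.0310296 m² × 1 s = 0.031128 m³
0.031128 m³ ÷ (0.158987 m³/bbl) = 0.19579 bbl

0.196 bbl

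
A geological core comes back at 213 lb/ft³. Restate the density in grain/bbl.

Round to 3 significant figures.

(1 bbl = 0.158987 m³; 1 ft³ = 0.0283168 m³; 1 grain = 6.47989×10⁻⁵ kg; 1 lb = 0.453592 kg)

8.37×10⁶ grain/bbl

213 lb/ft³ × 0.453592 kg/lb ÷ 0.0283168 m³/ft³ = 3411.94 kg/m³
3411.94 kg/m³ ÷ 6.47989×10⁻⁵ kg/grain × 0.158987 m³/bbl = 8.37135×10⁶ grain/bbl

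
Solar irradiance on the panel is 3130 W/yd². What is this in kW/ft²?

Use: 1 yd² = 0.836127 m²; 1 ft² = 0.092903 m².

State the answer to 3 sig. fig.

0.348 kW/ft²

3130 W/yd² ÷ 0.836127 m²/yd² = 3743.45 W/m²
3743.45 W/m² ÷ 1000 W/kW × 0.092903 m²/ft² = 0.347778 kW/ft²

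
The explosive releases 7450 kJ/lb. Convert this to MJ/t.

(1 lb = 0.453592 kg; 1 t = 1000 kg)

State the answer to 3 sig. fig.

1.64×10⁴ MJ/t

7450 kJ/lb × 1000 J/kJ ÷ 0.453592 kg/lb = 1.64245×10⁷ J/kg
1.64245×10⁷ J/kg ÷ 1000000 J/MJ × 1000 kg/t = 16424.5 MJ/t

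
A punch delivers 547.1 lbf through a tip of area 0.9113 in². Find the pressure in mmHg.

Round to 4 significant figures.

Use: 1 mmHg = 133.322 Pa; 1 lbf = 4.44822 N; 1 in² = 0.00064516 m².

547.1 lbf × 4.44822 → 2433.62 N
0.9113 in² × 0.00064516 → 5.87934×10⁻⁴ m²
P = F / A = 2433.62 N / 5.87934×10⁻⁴ m² = 4.13927×10⁶ Pa
4.13927×10⁶ Pa ÷ (133.322 Pa/mmHg) = 31047.2 mmHg

3.105×10⁴ mmHg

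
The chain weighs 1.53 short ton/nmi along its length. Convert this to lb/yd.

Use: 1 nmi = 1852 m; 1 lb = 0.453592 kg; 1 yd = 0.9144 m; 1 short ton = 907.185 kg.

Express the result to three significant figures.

1.53 short ton/nmi × 907.185 kg/short ton ÷ 1852 m/nmi = 0.749456 kg/m
0.749456 kg/m ÷ 0.453592 kg/lb × 0.9144 m/yd = 1.51083 lb/yd

1.51 lb/yd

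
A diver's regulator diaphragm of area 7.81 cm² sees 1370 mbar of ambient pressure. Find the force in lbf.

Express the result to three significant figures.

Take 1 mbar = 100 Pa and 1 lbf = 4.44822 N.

24.1 lbf

1370 mbar × 100 = 137000 Pa
7.81 cm² × 0.0001 = 7.81×10⁻⁴ m²
F = P × A = 137000 Pa × 7.81×10⁻⁴ m² = 106.997 N
106.997 N ÷ (4.44822 N/lbf) = 24.0539 lbf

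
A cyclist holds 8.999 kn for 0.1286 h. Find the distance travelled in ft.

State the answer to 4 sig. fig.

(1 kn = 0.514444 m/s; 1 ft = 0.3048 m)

7032 ft

8.999 kn × 0.514444 = 4.62948 m/s
0.1286 h × 3600 = 462.96 s
d = v × t = 4.62948 m/s × 462.96 s = 2143.26 m
2143.26 m ÷ (0.3048 m/ft) = 7031.69 ft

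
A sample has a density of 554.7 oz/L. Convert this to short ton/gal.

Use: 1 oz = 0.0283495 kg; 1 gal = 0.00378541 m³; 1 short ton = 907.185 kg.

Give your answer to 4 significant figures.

554.7 oz/L × 0.0283495 kg/oz ÷ 0.001 m³/L = 15725.5 kg/m³
15725.5 kg/m³ ÷ 907.185 kg/short ton × 0.00378541 m³/gal = 0.0656178 short ton/gal

0.06562 short ton/gal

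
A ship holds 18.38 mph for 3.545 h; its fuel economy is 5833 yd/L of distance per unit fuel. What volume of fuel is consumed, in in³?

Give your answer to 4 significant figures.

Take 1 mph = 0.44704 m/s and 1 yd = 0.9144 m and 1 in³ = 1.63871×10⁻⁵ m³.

18.38 mph → 8.2166 m/s
3.545 h → 12762 s
d = v × t = 8.2166 × 12762 = 104860 m
5833 yd/L → 5.3337×10⁶ m/m³
V = d / (distance per unit fuel) = 104860 / 5.3337×10⁶ = 0.0196599 m³
In in³: 0.0196599 / 1.63871×10⁻⁵ = 1199.72 in³

1200 in³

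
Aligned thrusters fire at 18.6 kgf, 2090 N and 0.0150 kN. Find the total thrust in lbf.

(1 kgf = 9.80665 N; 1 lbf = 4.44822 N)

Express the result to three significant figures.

514 lbf

18.6 kgf × 9.80665 → 182.404 N
2090 N (already N)
0.0150 kN × 1000 → 15 N
Total: 182.404 + 2090 + 15 = 2287.4 N
In lbf: 2287.4 / 4.44822 = 514.228 lbf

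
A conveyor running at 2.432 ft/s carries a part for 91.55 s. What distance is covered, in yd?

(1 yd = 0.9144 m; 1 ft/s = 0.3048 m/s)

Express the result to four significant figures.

74.22 yd

2.432 ft/s × 0.3048 → 0.741274 m/s
d = v × t = 0.741274 m/s × 91.55 s = 67.8636 m
67.8636 m ÷ (0.9144 m/yd) = 74.2165 yd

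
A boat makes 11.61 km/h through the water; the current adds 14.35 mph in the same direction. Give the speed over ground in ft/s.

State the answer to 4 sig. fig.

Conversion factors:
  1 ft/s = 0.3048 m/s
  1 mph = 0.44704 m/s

11.61 km/h × (1/3.6) = 3.225 m/s
14.35 mph × 0.44704 = 6.41502 m/s
Combined: 3.225 + 6.41502 = 9.64002 m/s
In ft/s: 9.64002 / 0.3048 = 31.6274 ft/s

31.63 ft/s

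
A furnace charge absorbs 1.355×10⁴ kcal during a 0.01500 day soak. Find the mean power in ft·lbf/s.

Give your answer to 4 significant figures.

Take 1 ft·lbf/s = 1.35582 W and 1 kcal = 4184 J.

3.226×10⁴ ft·lbf/s

1.355×10⁴ kcal × 4184 = 5.66932×10⁷ J
0.01500 day × 86400 = 1296 s
P = E / t = 5.66932×10⁷ J / 1296 s = 43744.8 W
43744.8 W ÷ (1.35582 W/ft·lbf/s) = 32264.5 ft·lbf/s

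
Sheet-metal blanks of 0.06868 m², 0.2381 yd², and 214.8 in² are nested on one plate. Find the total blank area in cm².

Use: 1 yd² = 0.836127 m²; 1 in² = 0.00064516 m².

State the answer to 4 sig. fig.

4063 cm²

0.06868 m² (already m²)
0.2381 yd² × 0.836127 = 0.199082 m²
214.8 in² × 0.00064516 = 0.13858 m²
Total: 0.06868 + 0.199082 + 0.13858 = 0.406342 m²
In cm²: 0.406342 / 0.0001 = 4063.42 cm²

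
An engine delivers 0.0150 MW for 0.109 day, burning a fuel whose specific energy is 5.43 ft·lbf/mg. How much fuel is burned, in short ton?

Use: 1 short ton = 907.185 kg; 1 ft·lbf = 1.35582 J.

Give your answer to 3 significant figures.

0.0150 MW → 15000 W
0.109 day → 9417.6 s
E = P × t = 15000 × 9417.6 = 1.41264×10⁸ J
5.43 ft·lbf/mg → 7.3621×10⁶ J/kg
m = E / e_s = 1.41264×10⁸ / 7.3621×10⁶ = 19.188 kg
In short ton: 19.188 / 907.185 = 0.0211511 short ton

0.0212 short ton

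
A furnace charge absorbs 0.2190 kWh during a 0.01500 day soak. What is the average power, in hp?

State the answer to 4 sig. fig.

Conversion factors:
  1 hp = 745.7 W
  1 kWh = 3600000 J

0.2190 kWh × 3600000 = 788400 J
0.01500 day × 86400 = 1296 s
P = E / t = 788400 J / 1296 s = 608.333 W
608.333 W ÷ (745.7 W/hp) = 0.815788 hp

0.8158 hp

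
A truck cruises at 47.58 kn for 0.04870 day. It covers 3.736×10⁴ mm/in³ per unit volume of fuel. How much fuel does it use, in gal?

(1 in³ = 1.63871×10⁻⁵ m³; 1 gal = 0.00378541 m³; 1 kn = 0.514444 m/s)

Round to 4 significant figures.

47.58 kn → 24.4772 m/s
0.04870 day → 4207.68 s
d = v × t = 24.4772 × 4207.68 = 102992 m
3.736×10⁴ mm/in³ → 2.27984×10⁶ m/m³
V = d / (distance per unit fuel) = 102992 / 2.27984×10⁶ = 0.0451751 m³
In gal: 0.0451751 / 0.00378541 = 11.934 gal

11.93 gal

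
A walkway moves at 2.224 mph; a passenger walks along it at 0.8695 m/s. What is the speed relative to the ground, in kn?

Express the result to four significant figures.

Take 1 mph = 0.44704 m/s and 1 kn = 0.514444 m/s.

2.224 mph × 0.44704 = 0.994217 m/s
0.8695 m/s (already m/s)
Total: 0.994217 + 0.8695 = 1.86372 m/s
In kn: 1.86372 / 0.514444 = 3.62278 kn

3.623 kn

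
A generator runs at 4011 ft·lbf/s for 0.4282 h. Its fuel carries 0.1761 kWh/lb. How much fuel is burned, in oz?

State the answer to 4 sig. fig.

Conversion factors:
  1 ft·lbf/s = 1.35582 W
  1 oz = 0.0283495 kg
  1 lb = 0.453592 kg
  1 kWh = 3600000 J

211.6 oz

4011 ft·lbf/s → 5438.19 W
0.4282 h → 1541.52 s
E = P × t = 5438.19 × 1541.52 = 8.38308×10⁶ J
0.1761 kWh/lb → 1.39764×10⁶ J/kg
m = E / e_s = 8.38308×10⁶ / 1.39764×10⁶ = 5.99803 kg
In oz: 5.99803 / 0.0283495 = 211.574 oz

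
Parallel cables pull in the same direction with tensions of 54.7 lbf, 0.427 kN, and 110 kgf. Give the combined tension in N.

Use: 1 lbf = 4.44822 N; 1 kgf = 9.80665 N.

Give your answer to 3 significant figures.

1750 N

54.7 lbf × 4.44822 = 243.318 N
0.427 kN × 1000 = 427 N
110 kgf × 9.80665 = 1078.73 N
Combined: 243.318 + 427 + 1078.73 = 1749.05 N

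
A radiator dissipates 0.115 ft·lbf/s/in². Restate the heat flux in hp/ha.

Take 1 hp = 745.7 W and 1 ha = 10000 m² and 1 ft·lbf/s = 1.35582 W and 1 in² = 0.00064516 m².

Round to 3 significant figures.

3240 hp/ha

0.115 ft·lbf/s/in² × 1.35582 W/ft·lbf/s ÷ 0.00064516 m²/in² = 241.675 W/m²
241.675 W/m² ÷ 745.7 W/hp × 10000 m²/ha = 3240.91 hp/ha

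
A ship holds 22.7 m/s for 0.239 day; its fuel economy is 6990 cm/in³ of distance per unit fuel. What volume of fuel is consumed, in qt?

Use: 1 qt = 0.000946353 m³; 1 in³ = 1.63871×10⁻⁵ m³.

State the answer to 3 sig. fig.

116 qt

0.239 day → 20649.6 s
d = v × t = 22.7 × 20649.6 = 468746 m
6990 cm/in³ → 4.26555×10⁶ m/m³
V = d / (distance per unit fuel) = 468746 / 4.26555×10⁶ = 0.109891 m³
In qt: 0.109891 / 0.000946353 = 116.121 qt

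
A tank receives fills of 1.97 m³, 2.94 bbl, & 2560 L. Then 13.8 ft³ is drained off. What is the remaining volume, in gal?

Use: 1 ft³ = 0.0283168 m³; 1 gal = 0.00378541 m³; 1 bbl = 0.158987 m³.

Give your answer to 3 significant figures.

1220 gal

1.97 m³ (already m³)
2.94 bbl × 0.158987 = 0.467422 m³
2560 L × 0.001 = 2.56 m³
13.8 ft³ × 0.0283168 = 0.390772 m³
Result: 1.97 + 0.467422 + 2.56 − 0.390772 = 4.60665 m³
In gal: 4.60665 / 0.00378541 = 1216.95 gal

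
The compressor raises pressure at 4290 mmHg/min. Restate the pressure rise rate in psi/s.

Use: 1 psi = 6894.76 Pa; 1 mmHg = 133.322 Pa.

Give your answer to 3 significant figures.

1.38 psi/s

4290 mmHg/min × 133.322 Pa/mmHg ÷ 60 s/min = 9532.52 Pa/s
9532.52 Pa/s ÷ 6894.76 Pa/psi = 1.38257 psi/s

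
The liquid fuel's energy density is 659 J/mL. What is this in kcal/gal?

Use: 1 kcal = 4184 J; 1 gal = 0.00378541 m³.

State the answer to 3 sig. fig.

659 J/mL ÷ 10⁻⁶ m³/mL = 6.59×10⁸ J/m³
6.59×10⁸ J/m³ ÷ 4184 J/kcal × 0.00378541 m³/gal = 596.22 kcal/gal

596 kcal/gal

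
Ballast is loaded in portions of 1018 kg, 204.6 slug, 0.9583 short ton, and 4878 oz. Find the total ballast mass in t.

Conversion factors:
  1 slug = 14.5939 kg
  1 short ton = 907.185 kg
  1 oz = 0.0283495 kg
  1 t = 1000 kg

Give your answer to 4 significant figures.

1018 kg (already kg)
204.6 slug × 14.5939 = 2985.91 kg
0.9583 short ton × 907.185 = 869.355 kg
4878 oz × 0.0283495 = 138.289 kg
Sum: 1018 + 2985.91 + 869.355 + 138.289 = 5011.55 kg
In t: 5011.55 / 1000 = 5.01155 t

5.012 t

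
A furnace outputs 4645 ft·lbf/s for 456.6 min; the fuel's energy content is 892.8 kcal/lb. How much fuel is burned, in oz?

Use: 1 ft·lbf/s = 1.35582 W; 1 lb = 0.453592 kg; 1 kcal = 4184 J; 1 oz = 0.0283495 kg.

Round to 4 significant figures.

739.0 oz

4645 ft·lbf/s → 6297.78 W
456.6 min → 27396 s
E = P × t = 6297.78 × 27396 = 1.72534×10⁸ J
892.8 kcal/lb → 8.23532×10⁶ J/kg
m = E / e_s = 1.72534×10⁸ / 8.23532×10⁶ = 20.9505 kg
In oz: 20.9505 / 0.0283495 = 739.008 oz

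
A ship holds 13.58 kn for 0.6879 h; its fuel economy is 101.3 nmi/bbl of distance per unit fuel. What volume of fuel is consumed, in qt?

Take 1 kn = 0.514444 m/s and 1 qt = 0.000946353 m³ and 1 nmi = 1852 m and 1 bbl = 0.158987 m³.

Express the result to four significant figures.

15.49 qt

13.58 kn → 6.98615 m/s
0.6879 h → 2476.44 s
d = v × t = 6.98615 × 2476.44 = 17300.8 m
101.3 nmi/bbl → 1.18002×10⁶ m/m³
V = d / (distance per unit fuel) = 17300.8 / 1.18002×10⁶ = 0.0146614 m³
In qt: 0.0146614 / 0.000946353 = 15.4925 qt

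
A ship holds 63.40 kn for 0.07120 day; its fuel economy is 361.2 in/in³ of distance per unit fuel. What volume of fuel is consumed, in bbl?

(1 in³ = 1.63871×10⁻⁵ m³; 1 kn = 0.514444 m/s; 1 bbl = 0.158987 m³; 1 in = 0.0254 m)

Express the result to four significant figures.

63.40 kn → 32.6157 m/s
0.07120 day → 6151.68 s
d = v × t = 32.6157 × 6151.68 = 200641 m
361.2 in/in³ → 559860 m/m³
V = d / (distance per unit fuel) = 200641 / 559860 = 0.358377 m³
In bbl: 0.358377 / 0.158987 = 2.25413 bbl

2.254 bbl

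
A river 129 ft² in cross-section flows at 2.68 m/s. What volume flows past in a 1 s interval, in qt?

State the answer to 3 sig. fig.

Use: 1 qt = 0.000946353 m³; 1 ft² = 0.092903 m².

129 ft² × 0.092903 = 11.9845 m²
V = v × A × t = 2.68 m/s × 11.9845 m² × 1 s = 32.1185 m³
32.1185 m³ ÷ (0.000946353 m³/qt) = 33939.2 qt

3.39×10⁴ qt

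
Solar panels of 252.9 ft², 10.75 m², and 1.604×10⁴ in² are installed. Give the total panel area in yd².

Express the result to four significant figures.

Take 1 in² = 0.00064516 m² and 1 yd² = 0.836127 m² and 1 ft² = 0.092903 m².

53.33 yd²

252.9 ft² × 0.092903 → 23.4952 m²
10.75 m² (already m²)
1.604×10⁴ in² × 0.00064516 → 10.3484 m²
Total: 23.4952 + 10.75 + 10.3484 = 44.5936 m²
In yd²: 44.5936 / 0.836127 = 53.3335 yd²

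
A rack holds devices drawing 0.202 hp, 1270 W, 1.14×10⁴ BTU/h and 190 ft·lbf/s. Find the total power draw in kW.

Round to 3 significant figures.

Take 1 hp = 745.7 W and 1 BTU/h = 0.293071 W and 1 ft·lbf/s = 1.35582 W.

5.02 kW

0.202 hp × 745.7 = 150.631 W
1270 W (already W)
1.14×10⁴ BTU/h × 0.293071 = 3341.01 W
190 ft·lbf/s × 1.35582 = 257.606 W
Total: 150.631 + 1270 + 3341.01 + 257.606 = 5019.25 W
In kW: 5019.25 / 1000 = 5.01925 kW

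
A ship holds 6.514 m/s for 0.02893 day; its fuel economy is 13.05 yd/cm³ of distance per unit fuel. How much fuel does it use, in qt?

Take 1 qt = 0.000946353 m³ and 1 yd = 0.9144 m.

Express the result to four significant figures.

0.02893 day → 2499.55 s
d = v × t = 6.514 × 2499.55 = 16282.1 m
13.05 yd/cm³ → 1.19329×10⁷ m/m³
V = d / (distance per unit fuel) = 16282.1 / 1.19329×10⁷ = 0.00136447 m³
In qt: 0.00136447 / 0.000946353 = 1.44182 qt

1.442 qt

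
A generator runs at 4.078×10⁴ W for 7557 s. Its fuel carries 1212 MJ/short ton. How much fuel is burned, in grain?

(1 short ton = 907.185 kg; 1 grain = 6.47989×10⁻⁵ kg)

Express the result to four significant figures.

E = P × t = 40780 × 7557 = 3.08174×10⁸ J
1212 MJ/short ton → 1.336×10⁶ J/kg
m = E / e_s = 3.08174×10⁸ / 1.336×10⁶ = 230.669 kg
In grain: 230.669 / 6.47989×10⁻⁵ = 3.55977×10⁶ grain

3.560×10⁶ grain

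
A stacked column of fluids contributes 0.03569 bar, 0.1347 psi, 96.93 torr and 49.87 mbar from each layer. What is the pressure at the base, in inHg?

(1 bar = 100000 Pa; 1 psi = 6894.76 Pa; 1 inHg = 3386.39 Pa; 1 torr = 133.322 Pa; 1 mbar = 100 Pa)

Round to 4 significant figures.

6.617 inHg

0.03569 bar × 100000 = 3569 Pa
0.1347 psi × 6894.76 = 928.724 Pa
96.93 torr × 133.322 = 12922.9 Pa
49.87 mbar × 100 = 4987 Pa
Combined: 3569 + 928.724 + 12922.9 + 4987 = 22407.6 Pa
In inHg: 22407.6 / 3386.39 = 6.61696 inHg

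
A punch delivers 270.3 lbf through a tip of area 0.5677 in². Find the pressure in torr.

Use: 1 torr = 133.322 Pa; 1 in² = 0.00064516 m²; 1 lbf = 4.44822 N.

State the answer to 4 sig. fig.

2.462×10⁴ torr

270.3 lbf × 4.44822 → 1202.35 N
0.5677 in² × 0.00064516 → 3.66257×10⁻⁴ m²
P = F / A = 1202.35 N / 3.66257×10⁻⁴ m² = 3.2828×10⁶ Pa
3.2828×10⁶ Pa ÷ (133.322 Pa/torr) = 24623.1 torr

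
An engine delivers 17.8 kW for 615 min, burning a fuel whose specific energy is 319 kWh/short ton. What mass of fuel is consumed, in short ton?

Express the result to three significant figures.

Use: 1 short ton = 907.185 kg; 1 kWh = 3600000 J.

17.8 kW → 17800 W
615 min → 36900 s
E = P × t = 17800 × 36900 = 6.5682×10⁸ J
319 kWh/short ton → 1.26589×10⁶ J/kg
m = E / e_s = 6.5682×10⁸ / 1.26589×10⁶ = 518.86 kg
In short ton: 518.86 / 907.185 = 0.571945 short ton

0.572 short ton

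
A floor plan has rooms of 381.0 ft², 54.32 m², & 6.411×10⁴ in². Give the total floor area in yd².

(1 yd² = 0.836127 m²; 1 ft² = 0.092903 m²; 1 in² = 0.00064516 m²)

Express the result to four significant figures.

156.8 yd²

381.0 ft² × 0.092903 = 35.396 m²
54.32 m² (already m²)
6.411×10⁴ in² × 0.00064516 = 41.3612 m²
Total: 35.396 + 54.32 + 41.3612 = 131.077 m²
In yd²: 131.077 / 0.836127 = 156.767 yd²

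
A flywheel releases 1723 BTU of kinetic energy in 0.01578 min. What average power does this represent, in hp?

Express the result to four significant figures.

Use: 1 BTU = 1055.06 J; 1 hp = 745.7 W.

1723 BTU × 1055.06 = 1.81787×10⁶ J
0.01578 min × 60 = 0.9468 s
P = E / t = 1.81787×10⁶ J / 0.9468 s = 1.92001×10⁶ W
1.92001×10⁶ W ÷ (745.7 W/hp) = 2574.78 hp

2575 hp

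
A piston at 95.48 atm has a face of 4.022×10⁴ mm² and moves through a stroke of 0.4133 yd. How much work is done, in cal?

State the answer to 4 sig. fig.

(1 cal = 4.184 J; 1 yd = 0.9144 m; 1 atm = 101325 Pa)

95.48 atm → 9.67451×10⁶ Pa
4.022×10⁴ mm² → 0.04022 m²
F = P × A = 9.67451×10⁶ × 0.04022 = 389109 N
0.4133 yd → 0.377922 m
W = F × d = 389109 × 0.377922 = 147053 J
In cal: 147053 / 4.184 = 35146.5 cal

3.515×10⁴ cal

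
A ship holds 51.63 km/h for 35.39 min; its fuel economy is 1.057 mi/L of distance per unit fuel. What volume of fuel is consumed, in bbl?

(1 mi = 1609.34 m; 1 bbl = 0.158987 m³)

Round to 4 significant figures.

0.1126 bbl

51.63 km/h → 14.3417 m/s
35.39 min → 2123.4 s
d = v × t = 14.3417 × 2123.4 = 30453.2 m
1.057 mi/L → 1.70107×10⁶ m/m³
V = d / (distance per unit fuel) = 30453.2 / 1.70107×10⁶ = 0.0179024 m³
In bbl: 0.0179024 / 0.158987 = 0.112603 bbl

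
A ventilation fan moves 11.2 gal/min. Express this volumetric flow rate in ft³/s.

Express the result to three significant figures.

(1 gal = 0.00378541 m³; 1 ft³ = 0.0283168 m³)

0.0250 ft³/s

11.2 gal/min × 0.00378541 m³/gal ÷ 60 s/min = 7.0661×10⁻⁴ m³/s
7.0661×10⁻⁴ m³/s ÷ 0.0283168 m³/ft³ = 0.0249537 ft³/s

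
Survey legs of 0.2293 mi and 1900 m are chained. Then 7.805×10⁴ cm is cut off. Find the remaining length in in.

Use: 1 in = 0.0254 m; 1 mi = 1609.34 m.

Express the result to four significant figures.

5.860×10⁴ in

0.2293 mi × 1609.34 = 369.022 m
1900 m (already m)
7.805×10⁴ cm × 0.01 = 780.5 m
Result: 369.022 + 1900 − 780.5 = 1488.52 m
In in: 1488.52 / 0.0254 = 58603.1 in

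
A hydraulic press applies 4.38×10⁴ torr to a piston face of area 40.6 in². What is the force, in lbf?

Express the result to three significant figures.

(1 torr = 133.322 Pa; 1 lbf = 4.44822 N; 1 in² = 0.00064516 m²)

3.44×10⁴ lbf

4.38×10⁴ torr × 133.322 → 5.8395×10⁶ Pa
40.6 in² × 0.00064516 → 0.0261935 m²
F = P × A = 5.8395×10⁶ Pa × 0.0261935 m² = 152957 N
152957 N ÷ (4.44822 N/lbf) = 34386.1 lbf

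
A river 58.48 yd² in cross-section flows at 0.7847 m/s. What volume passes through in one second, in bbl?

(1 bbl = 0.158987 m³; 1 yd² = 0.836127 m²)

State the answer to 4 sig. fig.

58.48 yd² × 0.836127 → 48.8967 m²
V = v × A × t = 0.7847 m/s × 48.8967 m² × 1 s = 38.3692 m³
38.3692 m³ ÷ (0.158987 m³/bbl) = 241.335 bbl

241.3 bbl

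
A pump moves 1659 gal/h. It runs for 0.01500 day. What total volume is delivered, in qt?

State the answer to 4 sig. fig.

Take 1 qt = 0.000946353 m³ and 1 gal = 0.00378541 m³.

2389 qt

1659 gal/h → 0.00174444 m³/s
0.01500 day → 1296 s
V = Q × t = 0.00174444 × 1296 = 2.26079 m³
In qt: 2.26079 / 0.000946353 = 2388.95 qt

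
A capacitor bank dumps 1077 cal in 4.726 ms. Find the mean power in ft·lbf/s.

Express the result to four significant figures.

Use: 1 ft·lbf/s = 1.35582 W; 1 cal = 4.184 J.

7.033×10⁵ ft·lbf/s

1077 cal × 4.184 → 4506.17 J
4.726 ms × 0.001 → 0.004726 s
P = E / t = 4506.17 J / 0.004726 s = 953485 W
953485 W ÷ (1.35582 W/ft·lbf/s) = 703253 ft·lbf/s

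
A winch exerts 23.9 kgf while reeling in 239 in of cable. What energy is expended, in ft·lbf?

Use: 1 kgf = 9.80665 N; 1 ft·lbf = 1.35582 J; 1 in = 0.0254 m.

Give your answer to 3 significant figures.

23.9 kgf × 9.80665 = 234.379 N
239 in × 0.0254 = 6.0706 m
W = F × d = 234.379 N × 6.0706 m = 1422.82 J
1422.82 J ÷ (1.35582 J/ft·lbf) = 1049.42 ft·lbf

1050 ft·lbf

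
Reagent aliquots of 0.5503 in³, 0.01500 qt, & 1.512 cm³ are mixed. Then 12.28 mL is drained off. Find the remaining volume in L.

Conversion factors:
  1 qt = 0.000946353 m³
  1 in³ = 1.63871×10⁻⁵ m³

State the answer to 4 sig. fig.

0.01245 L

0.5503 in³ × 1.63871×10⁻⁵ → 9.01782×10⁻⁶ m³
0.01500 qt × 0.000946353 → 1.41953×10⁻⁵ m³
1.512 cm³ × 10⁻⁶ → 1.512×10⁻⁶ m³
12.28 mL × 10⁻⁶ → 1.228×10⁻⁵ m³
Sum: 9.01782×10⁻⁶ + 1.41953×10⁻⁵ + 1.512×10⁻⁶ − 1.228×10⁻⁵ = 1.24451×10⁻⁵ m³
In L: 1.24451×10⁻⁵ / 0.001 = 0.0124451 L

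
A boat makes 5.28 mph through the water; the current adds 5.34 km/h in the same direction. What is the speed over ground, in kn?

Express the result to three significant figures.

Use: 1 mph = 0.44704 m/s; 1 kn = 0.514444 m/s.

7.47 kn

5.28 mph × 0.44704 = 2.36037 m/s
5.34 km/h × (1/3.6) = 1.48333 m/s
Sum: 2.36037 + 1.48333 = 3.8437 m/s
In kn: 3.8437 / 0.514444 = 7.47156 kn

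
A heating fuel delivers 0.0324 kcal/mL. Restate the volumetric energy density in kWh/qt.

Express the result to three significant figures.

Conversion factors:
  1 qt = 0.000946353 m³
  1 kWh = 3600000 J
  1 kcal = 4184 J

0.0324 kcal/mL × 4184 J/kcal ÷ 10⁻⁶ m³/mL = 1.35562×10⁸ J/m³
1.35562×10⁸ J/m³ ÷ 3600000 J/kWh × 0.000946353 m³/qt = 0.035636 kWh/qt

0.0356 kWh/qt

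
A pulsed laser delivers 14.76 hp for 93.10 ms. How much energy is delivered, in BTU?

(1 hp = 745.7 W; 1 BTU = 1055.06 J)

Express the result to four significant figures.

14.76 hp × 745.7 = 11006.5 W
93.10 ms × 0.001 = 0.0931 s
E = P × t = 11006.5 W × 0.0931 s = 1024.71 J
1024.71 J ÷ (1055.06 J/BTU) = 0.971234 BTU

0.9712 BTU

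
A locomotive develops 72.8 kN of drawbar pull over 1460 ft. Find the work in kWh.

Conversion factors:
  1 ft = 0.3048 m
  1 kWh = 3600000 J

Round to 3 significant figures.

9.00 kWh

72.8 kN × 1000 → 72800 N
1460 ft × 0.3048 → 445.008 m
W = F × d = 72800 N × 445.008 m = 3.23966×10⁷ J
3.23966×10⁷ J ÷ (3600000 J/kWh) = 8.99906 kWh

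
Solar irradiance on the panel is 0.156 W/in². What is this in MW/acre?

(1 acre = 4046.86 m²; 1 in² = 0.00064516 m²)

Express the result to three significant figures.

0.979 MW/acre

0.156 W/in² ÷ 0.00064516 m²/in² = 241.8 W/m²
241.8 W/m² ÷ 1000000 W/MW × 4046.86 m²/acre = 0.978531 MW/acre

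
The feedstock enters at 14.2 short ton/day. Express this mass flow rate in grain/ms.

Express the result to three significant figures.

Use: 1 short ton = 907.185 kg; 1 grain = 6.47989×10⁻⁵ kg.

2.30 grain/ms

14.2 short ton/day × 907.185 kg/short ton ÷ 86400 s/day = 0.149098 kg/s
0.149098 kg/s ÷ 6.47989×10⁻⁵ kg/grain × 0.001 s/ms = 2.30093 grain/ms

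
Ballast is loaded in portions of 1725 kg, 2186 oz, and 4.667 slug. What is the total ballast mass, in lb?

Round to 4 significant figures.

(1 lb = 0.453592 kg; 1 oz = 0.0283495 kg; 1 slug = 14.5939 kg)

1725 kg (already kg)
2186 oz × 0.0283495 = 61.972 kg
4.667 slug × 14.5939 = 68.1097 kg
Total: 1725 + 61.972 + 68.1097 = 1855.08 kg
In lb: 1855.08 / 0.453592 = 4089.75 lb

4090 lb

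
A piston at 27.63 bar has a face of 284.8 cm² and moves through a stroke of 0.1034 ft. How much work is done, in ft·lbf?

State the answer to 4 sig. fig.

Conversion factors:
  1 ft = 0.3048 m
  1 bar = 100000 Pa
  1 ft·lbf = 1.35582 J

1829 ft·lbf

27.63 bar → 2.763×10⁶ Pa
284.8 cm² → 0.02848 m²
F = P × A = 2.763×10⁶ × 0.02848 = 78690.2 N
0.1034 ft → 0.0315163 m
W = F × d = 78690.2 × 0.0315163 = 2480.02 J
In ft·lbf: 2480.02 / 1.35582 = 1829.17 ft·lbf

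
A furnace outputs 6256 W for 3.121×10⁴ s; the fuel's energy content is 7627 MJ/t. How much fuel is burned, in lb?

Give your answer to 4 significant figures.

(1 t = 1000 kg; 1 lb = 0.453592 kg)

56.44 lb

E = P × t = 6256 × 31210 = 1.9525×10⁸ J
7627 MJ/t → 7.627×10⁶ J/kg
m = E / e_s = 1.9525×10⁸ / 7.627×10⁶ = 25.5998 kg
In lb: 25.5998 / 0.453592 = 56.4379 lb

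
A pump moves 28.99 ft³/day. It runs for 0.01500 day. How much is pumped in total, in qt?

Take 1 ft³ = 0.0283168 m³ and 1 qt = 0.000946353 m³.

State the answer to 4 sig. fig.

13.01 qt

28.99 ft³/day → 9.5012×10⁻⁶ m³/s
0.01500 day → 1296 s
V = Q × t = 9.5012×10⁻⁶ × 1296 = 0.0123136 m³
In qt: 0.0123136 / 0.000946353 = 13.0116 qt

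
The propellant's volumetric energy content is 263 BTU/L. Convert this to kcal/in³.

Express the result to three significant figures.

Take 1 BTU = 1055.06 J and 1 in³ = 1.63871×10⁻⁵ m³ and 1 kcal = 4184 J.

1.09 kcal/in³

263 BTU/L × 1055.06 J/BTU ÷ 0.001 m³/L = 2.77481×10⁸ J/m³
2.77481×10⁸ J/m³ ÷ 4184 J/kcal × 1.63871×10⁻⁵ m³/in³ = 1.08679 kcal/in³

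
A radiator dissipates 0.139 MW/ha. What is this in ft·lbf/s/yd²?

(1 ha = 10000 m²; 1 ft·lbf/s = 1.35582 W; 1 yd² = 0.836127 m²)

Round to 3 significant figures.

8.57 ft·lbf/s/yd²

0.139 MW/ha × 1000000 W/MW ÷ 10000 m²/ha = 13.9 W/m²
13.9 W/m² ÷ 1.35582 W/ft·lbf/s × 0.836127 m²/yd² = 8.57206 ft·lbf/s/yd²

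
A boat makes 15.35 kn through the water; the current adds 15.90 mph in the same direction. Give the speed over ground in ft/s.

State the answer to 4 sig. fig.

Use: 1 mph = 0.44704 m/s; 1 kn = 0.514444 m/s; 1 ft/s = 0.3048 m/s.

49.23 ft/s

15.35 kn × 0.514444 = 7.89672 m/s
15.90 mph × 0.44704 = 7.10794 m/s
Combined: 7.89672 + 7.10794 = 15.0047 m/s
In ft/s: 15.0047 / 0.3048 = 49.228 ft/s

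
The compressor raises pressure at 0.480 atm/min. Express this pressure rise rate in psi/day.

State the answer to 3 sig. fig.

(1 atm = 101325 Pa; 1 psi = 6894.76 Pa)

1.02×10⁴ psi/day

0.480 atm/min × 101325 Pa/atm ÷ 60 s/min = 810.6 Pa/s
810.6 Pa/s ÷ 6894.76 Pa/psi × 86400 s/day = 10157.8 psi/day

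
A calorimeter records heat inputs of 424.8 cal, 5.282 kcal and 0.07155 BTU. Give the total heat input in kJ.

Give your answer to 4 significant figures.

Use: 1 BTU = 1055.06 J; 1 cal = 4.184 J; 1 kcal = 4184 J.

23.95 kJ

424.8 cal × 4.184 → 1777.36 J
5.282 kcal × 4184 → 22099.9 J
0.07155 BTU × 1055.06 → 75.4895 J
Sum: 1777.36 + 22099.9 + 75.4895 = 23952.7 J
In kJ: 23952.7 / 1000 = 23.9527 kJ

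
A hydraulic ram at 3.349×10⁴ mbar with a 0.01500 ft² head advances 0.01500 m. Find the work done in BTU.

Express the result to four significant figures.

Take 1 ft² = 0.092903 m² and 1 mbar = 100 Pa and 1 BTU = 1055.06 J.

0.06635 BTU

3.349×10⁴ mbar → 3.349×10⁶ Pa
0.01500 ft² → 0.00139354 m²
F = P × A = 3.349×10⁶ × 0.00139354 = 4666.97 N
W = F × d = 4666.97 × 0.015 = 70.0046 J
In BTU: 70.0046 / 1055.06 = 0.0663513 BTU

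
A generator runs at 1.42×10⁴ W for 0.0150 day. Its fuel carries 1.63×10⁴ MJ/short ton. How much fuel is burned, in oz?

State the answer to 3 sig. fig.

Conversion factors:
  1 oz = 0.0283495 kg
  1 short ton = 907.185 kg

0.0150 day → 1296 s
E = P × t = 14200 × 1296 = 1.84032×10⁷ J
1.63×10⁴ MJ/short ton → 1.79677×10⁷ J/kg
m = E / e_s = 1.84032×10⁷ / 1.79677×10⁷ = 1.02424 kg
In oz: 1.02424 / 0.0283495 = 36.129 oz

36.1 oz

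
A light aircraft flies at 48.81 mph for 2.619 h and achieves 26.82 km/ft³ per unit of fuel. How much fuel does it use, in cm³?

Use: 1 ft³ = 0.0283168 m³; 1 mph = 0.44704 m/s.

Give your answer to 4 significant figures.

48.81 mph → 21.82 m/s
2.619 h → 9428.4 s
d = v × t = 21.82 × 9428.4 = 205728 m
26.82 km/ft³ → 947141 m/m³
V = d / (distance per unit fuel) = 205728 / 947141 = 0.217209 m³
In cm³: 0.217209 / 10⁻⁶ = 217209 cm³

2.172×10⁵ cm³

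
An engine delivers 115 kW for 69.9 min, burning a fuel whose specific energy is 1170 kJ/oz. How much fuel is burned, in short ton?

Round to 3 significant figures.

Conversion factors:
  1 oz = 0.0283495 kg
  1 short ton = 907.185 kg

115 kW → 115000 W
69.9 min → 4194 s
E = P × t = 115000 × 4194 = 4.8231×10⁸ J
1170 kJ/oz → 4.12706×10⁷ J/kg
m = E / e_s = 4.8231×10⁸ / 4.12706×10⁷ = 11.6865 kg
In short ton: 11.6865 / 907.185 = 0.0128822 short ton

0.0129 short ton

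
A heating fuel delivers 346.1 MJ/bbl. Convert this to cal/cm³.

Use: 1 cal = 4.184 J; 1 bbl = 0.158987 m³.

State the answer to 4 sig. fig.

346.1 MJ/bbl × 1000000 J/MJ ÷ 0.158987 m³/bbl = 2.17691×10⁹ J/m³
2.17691×10⁹ J/m³ ÷ 4.184 J/cal × 10⁻⁶ m³/cm³ = 520.294 cal/cm³

520.3 cal/cm³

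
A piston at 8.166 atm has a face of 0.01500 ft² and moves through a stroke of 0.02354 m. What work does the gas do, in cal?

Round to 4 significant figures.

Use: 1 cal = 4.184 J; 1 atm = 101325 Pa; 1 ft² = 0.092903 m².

6.487 cal

8.166 atm → 827420 Pa
0.01500 ft² → 0.00139354 m²
F = P × A = 827420 × 0.00139354 = 1153.04 N
W = F × d = 1153.04 × 0.02354 = 27.1426 J
In cal: 27.1426 / 4.184 = 6.48724 cal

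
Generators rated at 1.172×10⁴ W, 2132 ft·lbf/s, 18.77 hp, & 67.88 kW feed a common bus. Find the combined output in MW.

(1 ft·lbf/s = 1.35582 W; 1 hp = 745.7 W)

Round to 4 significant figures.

1.172×10⁴ W (already W)
2132 ft·lbf/s × 1.35582 = 2890.61 W
18.77 hp × 745.7 = 13996.8 W
67.88 kW × 1000 = 67880 W
Sum: 11720 + 2890.61 + 13996.8 + 67880 = 96487.4 W
In MW: 96487.4 / 1000000 = 0.0964874 MW

0.09649 MW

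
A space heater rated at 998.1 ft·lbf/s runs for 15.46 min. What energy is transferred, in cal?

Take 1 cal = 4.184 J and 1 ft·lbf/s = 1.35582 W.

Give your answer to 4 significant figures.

998.1 ft·lbf/s × 1.35582 → 1353.24 W
15.46 min × 60 → 927.6 s
E = P × t = 1353.24 W × 927.6 s = 1.25527×10⁶ J
1.25527×10⁶ J ÷ (4.184 J/cal) = 300017 cal

3.000×10⁵ cal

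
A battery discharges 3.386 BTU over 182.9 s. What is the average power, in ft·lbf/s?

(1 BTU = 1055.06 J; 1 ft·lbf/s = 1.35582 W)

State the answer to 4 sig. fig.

14.41 ft·lbf/s

3.386 BTU × 1055.06 = 3572.43 J
P = E / t = 3572.43 J / 182.9 s = 19.5321 W
19.5321 W ÷ (1.35582 W/ft·lbf/s) = 14.4061 ft·lbf/s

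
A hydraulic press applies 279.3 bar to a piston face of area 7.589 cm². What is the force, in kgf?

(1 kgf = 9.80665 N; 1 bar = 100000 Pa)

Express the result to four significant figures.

2161 kgf

279.3 bar × 100000 = 2.793×10⁷ Pa
7.589 cm² × 0.0001 = 7.589×10⁻⁴ m²
F = P × A = 2.793×10⁷ Pa × 7.589×10⁻⁴ m² = 21196.1 N
21196.1 N ÷ (9.80665 N/kgf) = 2161.4 kgf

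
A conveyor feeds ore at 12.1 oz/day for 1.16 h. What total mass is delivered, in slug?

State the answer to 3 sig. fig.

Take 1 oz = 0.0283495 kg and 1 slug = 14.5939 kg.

12.1 oz/day → 3.97024×10⁻⁶ kg/s
1.16 h → 4176 s
m = ṁ × t = 3.97024×10⁻⁶ × 4176 = 0.0165797 kg
In slug: 0.0165797 / 14.5939 = 0.00113607 slug

0.00114 slug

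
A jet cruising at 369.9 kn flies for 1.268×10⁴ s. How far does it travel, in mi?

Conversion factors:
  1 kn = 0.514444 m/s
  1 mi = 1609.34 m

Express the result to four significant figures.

1499 mi

369.9 kn × 0.514444 = 190.293 m/s
d = v × t = 190.293 m/s × 12680 s = 2.41292×10⁶ m
2.41292×10⁶ m ÷ (1609.34 m/mi) = 1499.32 mi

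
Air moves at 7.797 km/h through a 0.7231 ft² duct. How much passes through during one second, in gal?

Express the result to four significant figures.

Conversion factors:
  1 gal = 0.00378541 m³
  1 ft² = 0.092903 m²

7.797 km/h × (1/3.6) → 2.16583 m/s
0.7231 ft² × 0.092903 → 0.0671782 m²
V = v × A × t = 2.16583 m/s × 0.0671782 m² × 1 s = 0.145497 m³
0.145497 m³ ÷ (0.00378541 m³/gal) = 38.4363 gal

38.44 gal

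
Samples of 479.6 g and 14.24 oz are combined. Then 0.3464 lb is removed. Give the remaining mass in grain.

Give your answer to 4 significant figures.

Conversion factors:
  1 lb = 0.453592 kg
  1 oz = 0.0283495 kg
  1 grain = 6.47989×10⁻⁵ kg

479.6 g × 0.001 → 0.4796 kg
14.24 oz × 0.0283495 → 0.403697 kg
0.3464 lb × 0.453592 → 0.157124 kg
Sum: 0.4796 + 0.403697 − 0.157124 = 0.726173 kg
In grain: 0.726173 / 6.47989×10⁻⁵ = 11206.6 grain

1.121×10⁴ grain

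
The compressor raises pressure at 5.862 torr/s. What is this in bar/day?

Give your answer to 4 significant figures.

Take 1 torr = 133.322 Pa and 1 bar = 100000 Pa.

5.862 torr/s × 133.322 Pa/torr = 781.534 Pa/s
781.534 Pa/s ÷ 100000 Pa/bar × 86400 s/day = 675.245 bar/day

675.2 bar/day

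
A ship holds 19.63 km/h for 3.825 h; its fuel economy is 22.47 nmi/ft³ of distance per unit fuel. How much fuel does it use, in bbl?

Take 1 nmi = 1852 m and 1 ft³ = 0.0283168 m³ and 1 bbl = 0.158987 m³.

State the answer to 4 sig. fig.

0.3214 bbl

19.63 km/h → 5.45278 m/s
3.825 h → 13770 s
d = v × t = 5.45278 × 13770 = 75084.8 m
22.47 nmi/ft³ → 1.4696×10⁶ m/m³
V = d / (distance per unit fuel) = 75084.8 / 1.4696×10⁶ = 0.051092 m³
In bbl: 0.051092 / 0.158987 = 0.32136 bbl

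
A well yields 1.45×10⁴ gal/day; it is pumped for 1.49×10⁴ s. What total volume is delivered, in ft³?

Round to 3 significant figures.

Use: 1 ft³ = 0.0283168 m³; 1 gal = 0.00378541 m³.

1.45×10⁴ gal/day → 6.35283×10⁻⁴ m³/s
V = Q × t = 6.35283×10⁻⁴ × 14900 = 9.46572 m³
In ft³: 9.46572 / 0.0283168 = 334.279 ft³

334 ft³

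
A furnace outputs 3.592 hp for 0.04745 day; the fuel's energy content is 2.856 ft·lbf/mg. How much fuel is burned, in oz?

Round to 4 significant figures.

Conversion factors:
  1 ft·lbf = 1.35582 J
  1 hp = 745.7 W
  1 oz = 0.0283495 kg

3.592 hp → 2678.55 W
0.04745 day → 4099.68 s
E = P × t = 2678.55 × 4099.68 = 1.09812×10⁷ J
2.856 ft·lbf/mg → 3.87222×10⁶ J/kg
m = E / e_s = 1.09812×10⁷ / 3.87222×10⁶ = 2.83589 kg
In oz: 2.83589 / 0.0283495 = 100.033 oz

100.0 oz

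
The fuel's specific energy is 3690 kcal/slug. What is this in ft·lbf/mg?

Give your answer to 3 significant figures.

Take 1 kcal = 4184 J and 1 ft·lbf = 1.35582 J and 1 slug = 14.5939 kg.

0.780 ft·lbf/mg

3690 kcal/slug × 4184 J/kcal ÷ 14.5939 kg/slug = 1.05791×10⁶ J/kg
1.05791×10⁶ J/kg ÷ 1.35582 J/ft·lbf × 10⁻⁶ kg/mg = 0.780273 ft·lbf/mg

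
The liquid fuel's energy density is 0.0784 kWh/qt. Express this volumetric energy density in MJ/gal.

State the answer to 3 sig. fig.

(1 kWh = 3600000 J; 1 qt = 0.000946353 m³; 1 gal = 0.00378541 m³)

1.13 MJ/gal

0.0784 kWh/qt × 3600000 J/kWh ÷ 0.000946353 m³/qt = 2.9824×10⁸ J/m³
2.9824×10⁸ J/m³ ÷ 1000000 J/MJ × 0.00378541 m³/gal = 1.12896 MJ/gal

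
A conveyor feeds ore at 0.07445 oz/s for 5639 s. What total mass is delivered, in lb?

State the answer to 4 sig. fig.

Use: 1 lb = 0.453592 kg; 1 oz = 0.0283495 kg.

26.24 lb

0.07445 oz/s → 0.00211062 kg/s
m = ṁ × t = 0.00211062 × 5639 = 11.9018 kg
In lb: 11.9018 / 0.453592 = 26.239 lb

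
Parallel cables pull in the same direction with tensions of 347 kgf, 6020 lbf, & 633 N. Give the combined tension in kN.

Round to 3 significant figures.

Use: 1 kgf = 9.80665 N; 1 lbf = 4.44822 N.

347 kgf × 9.80665 = 3402.91 N
6020 lbf × 4.44822 = 26778.3 N
633 N (already N)
Sum: 3402.91 + 26778.3 + 633 = 30814.2 N
In kN: 30814.2 / 1000 = 30.8142 kN

30.8 kN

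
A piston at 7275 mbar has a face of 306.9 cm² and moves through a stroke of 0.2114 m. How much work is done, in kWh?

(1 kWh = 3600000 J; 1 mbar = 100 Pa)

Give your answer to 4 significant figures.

0.001311 kWh

7275 mbar → 727500 Pa
306.9 cm² → 0.03069 m²
F = P × A = 727500 × 0.03069 = 22327 N
W = F × d = 22327 × 0.2114 = 4719.93 J
In kWh: 4719.93 / 3600000 = 0.00131109 kWh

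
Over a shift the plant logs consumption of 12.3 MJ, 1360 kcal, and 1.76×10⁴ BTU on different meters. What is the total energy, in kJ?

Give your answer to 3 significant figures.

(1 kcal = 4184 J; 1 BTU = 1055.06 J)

3.66×10⁴ kJ

12.3 MJ × 1000000 = 1.23×10⁷ J
1360 kcal × 4184 = 5.69024×10⁶ J
1.76×10⁴ BTU × 1055.06 = 1.85691×10⁷ J
Total: 1.23×10⁷ + 5.69024×10⁶ + 1.85691×10⁷ = 3.65593×10⁷ J
In kJ: 3.65593×10⁷ / 1000 = 36559.3 kJ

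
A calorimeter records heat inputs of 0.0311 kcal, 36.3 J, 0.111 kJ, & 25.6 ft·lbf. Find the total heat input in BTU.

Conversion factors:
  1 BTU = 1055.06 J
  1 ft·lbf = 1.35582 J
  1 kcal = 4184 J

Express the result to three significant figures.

0.296 BTU

0.0311 kcal × 4184 = 130.122 J
36.3 J (already J)
0.111 kJ × 1000 = 111 J
25.6 ft·lbf × 1.35582 = 34.709 J
Total: 130.122 + 36.3 + 111 + 34.709 = 312.131 J
In BTU: 312.131 / 1055.06 = 0.295842 BTU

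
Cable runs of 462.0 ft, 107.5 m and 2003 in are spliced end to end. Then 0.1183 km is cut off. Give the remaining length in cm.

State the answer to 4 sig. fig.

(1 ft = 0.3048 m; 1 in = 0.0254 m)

1.809×10⁴ cm

462.0 ft × 0.3048 = 140.818 m
107.5 m (already m)
2003 in × 0.0254 = 50.8762 m
0.1183 km × 1000 = 118.3 m
Sum: 140.818 + 107.5 + 50.8762 − 118.3 = 180.894 m
In cm: 180.894 / 0.01 = 18089.4 cm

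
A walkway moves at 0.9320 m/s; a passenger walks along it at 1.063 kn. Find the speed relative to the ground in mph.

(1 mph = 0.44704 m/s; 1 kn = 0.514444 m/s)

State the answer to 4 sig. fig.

3.308 mph

0.9320 m/s (already m/s)
1.063 kn × 0.514444 = 0.546854 m/s
Sum: 0.932 + 0.546854 = 1.47885 m/s
In mph: 1.47885 / 0.44704 = 3.30809 mph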